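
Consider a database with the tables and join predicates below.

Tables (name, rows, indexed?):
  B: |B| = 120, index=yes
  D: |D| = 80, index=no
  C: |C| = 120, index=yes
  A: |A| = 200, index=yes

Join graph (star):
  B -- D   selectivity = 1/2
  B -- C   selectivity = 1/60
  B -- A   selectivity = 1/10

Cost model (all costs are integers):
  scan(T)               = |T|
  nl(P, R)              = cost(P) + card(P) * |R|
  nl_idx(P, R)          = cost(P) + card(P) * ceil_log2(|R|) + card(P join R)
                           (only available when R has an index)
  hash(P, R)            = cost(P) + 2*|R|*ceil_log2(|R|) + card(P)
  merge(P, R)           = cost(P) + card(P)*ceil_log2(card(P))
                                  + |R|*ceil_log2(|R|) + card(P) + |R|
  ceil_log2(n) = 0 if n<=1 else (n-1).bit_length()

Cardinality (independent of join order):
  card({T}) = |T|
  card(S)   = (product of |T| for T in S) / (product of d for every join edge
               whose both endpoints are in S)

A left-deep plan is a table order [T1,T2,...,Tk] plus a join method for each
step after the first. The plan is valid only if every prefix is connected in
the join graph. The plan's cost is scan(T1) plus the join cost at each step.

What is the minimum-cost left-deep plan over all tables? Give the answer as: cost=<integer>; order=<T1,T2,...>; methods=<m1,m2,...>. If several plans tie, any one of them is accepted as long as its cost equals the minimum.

cost=10560; order=B,C,A,D; methods=nl_idx,hash,hash

Selinger DP (subsets sized 1..n):
  {B}: scan cost=120, card=120
  {D}: scan cost=80, card=80
  {C}: scan cost=120, card=120
  {A}: scan cost=200, card=200
  {BD}: card=4800; try (D,hash)→1360, (B,merge)→1680, (D,merge)→1720, (B,hash)→1840, (B,nl_idx)→5440, (B,nl)→9680 …(+1); best=1360 via (D,hash)
  {BC}: card=240; try (C,nl_idx)→1200, (B,nl_idx)→1200, (C,hash)→1920, (B,hash)→1920, (C,merge)→2040, (B,merge)→2040 …(+2); best=1200 via (C,nl_idx)
  {AB}: card=2400; try (B,hash)→2080, (A,merge)→2880, (B,merge)→2960, (A,hash)→3440, (A,nl_idx)→3480, (B,nl_idx)→4000 …(+2); best=2080 via (B,hash)
  {BCD}: card=9600; try (D,hash)→2560, (D,merge)→4000, (C,hash)→7840, (D,nl)→20400, (C,nl_idx)→44560, (C,merge)→69520 …(+1); best=2560 via (D,hash)
  {ABD}: card=96000; try (D,hash)→5600, (A,hash)→9360, (D,merge)→33920, (A,merge)→70360, (A,nl_idx)→135760, (D,nl)→194080 …(+1); best=5600 via (D,hash)
  {ABC}: card=4800; try (A,hash)→4640, (A,merge)→5160, (C,hash)→6160, (A,nl_idx)→7920, (C,nl_idx)→23680, (C,merge)→34240 …(+2); best=4640 via (A,hash)
  {ABCD}: card=192000; try (D,hash)→10560, (A,hash)→15360, (D,merge)→72480, (C,hash)→103280, (A,merge)→148360, (A,nl_idx)→271360 …(+5); best=10560 via (D,hash)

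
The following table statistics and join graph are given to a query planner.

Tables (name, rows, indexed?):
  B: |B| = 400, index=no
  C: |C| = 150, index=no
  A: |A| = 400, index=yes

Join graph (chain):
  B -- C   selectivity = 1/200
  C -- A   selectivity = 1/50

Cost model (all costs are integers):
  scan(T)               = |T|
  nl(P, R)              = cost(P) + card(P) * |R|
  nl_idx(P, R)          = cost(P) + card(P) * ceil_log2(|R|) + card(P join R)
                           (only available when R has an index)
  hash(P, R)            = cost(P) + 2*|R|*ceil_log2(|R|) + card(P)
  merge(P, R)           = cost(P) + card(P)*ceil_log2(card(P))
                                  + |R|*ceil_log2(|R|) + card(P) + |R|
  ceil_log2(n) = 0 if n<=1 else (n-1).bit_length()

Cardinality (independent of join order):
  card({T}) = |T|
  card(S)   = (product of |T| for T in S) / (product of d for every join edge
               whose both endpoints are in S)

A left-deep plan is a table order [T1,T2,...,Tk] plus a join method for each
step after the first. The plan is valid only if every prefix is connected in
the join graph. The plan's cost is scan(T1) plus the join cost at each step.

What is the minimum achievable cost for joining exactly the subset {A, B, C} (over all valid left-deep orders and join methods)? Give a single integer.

Selinger DP over subsets of {A,B,C}:
  {B}: scan cost=400, card=400
  {C}: scan cost=150, card=150
  {A}: scan cost=400, card=400
  {BC}: card=300; try (C,hash)→3200, (B,merge)→5500, (C,merge)→5750, (B,hash)→7500, (B,nl)→60150, (C,nl)→60400; best=3200 via (C,hash)
  {AC}: card=1200; try (A,nl_idx)→2700, (C,hash)→3200, (A,merge)→5500, (C,merge)→5750, (A,hash)→7500, (A,nl)→60150 …(+1); best=2700 via (A,nl_idx)
  {ABC}: card=2400; try (A,nl_idx)→8300, (A,merge)→10200, (A,hash)→10700, (B,hash)→11100, (B,merge)→21100, (A,nl)→123200 …(+1); best=8300 via (A,nl_idx)

8300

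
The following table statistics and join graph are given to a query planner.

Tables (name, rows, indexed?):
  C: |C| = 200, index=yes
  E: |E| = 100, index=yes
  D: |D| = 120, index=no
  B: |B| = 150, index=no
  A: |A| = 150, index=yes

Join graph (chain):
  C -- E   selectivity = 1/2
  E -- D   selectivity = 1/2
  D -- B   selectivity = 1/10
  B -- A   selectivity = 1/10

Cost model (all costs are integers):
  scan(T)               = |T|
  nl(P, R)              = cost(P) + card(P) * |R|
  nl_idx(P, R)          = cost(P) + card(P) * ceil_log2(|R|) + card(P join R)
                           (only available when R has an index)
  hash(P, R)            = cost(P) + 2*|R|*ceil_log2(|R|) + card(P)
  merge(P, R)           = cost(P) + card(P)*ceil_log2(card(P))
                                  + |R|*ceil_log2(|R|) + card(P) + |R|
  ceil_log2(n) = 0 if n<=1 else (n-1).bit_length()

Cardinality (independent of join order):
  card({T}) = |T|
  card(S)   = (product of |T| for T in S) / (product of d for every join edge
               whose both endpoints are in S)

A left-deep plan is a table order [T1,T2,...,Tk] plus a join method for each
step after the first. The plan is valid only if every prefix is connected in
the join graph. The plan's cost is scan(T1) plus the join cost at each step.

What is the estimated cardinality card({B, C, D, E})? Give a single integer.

Tables in S: B(150), C(200), D(120), E(100)
Edges inside S: C-E(d=2), E-D(d=2), D-B(d=10)
numerator = 150 * 200 * 120 * 100 = 360000000
denominator = 2 * 2 * 10 = 40
card(S) = 360000000 / 40 = 9000000

9000000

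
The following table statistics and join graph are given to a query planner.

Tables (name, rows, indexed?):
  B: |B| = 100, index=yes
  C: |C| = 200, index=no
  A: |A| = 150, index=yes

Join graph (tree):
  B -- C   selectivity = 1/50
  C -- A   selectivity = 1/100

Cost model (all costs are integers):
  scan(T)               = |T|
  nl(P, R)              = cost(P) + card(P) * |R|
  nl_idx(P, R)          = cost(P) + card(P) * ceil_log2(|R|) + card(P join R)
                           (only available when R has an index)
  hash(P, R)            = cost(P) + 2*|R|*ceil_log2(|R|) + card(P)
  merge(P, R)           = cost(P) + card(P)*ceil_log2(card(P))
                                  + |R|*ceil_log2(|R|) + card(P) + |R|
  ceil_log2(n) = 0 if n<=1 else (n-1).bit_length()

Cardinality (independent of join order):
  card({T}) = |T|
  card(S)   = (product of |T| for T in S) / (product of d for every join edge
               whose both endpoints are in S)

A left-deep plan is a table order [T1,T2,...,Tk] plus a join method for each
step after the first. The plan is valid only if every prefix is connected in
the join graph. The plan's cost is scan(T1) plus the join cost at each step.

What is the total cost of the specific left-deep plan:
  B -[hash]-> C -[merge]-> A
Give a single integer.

step 1: scan B: cost=100, card=100
step 2: join C via hash
    card(P join C) = 100*200/(50) = 400
    cost = 100 + 2*200*8 + 100 = 3400
step 3: join A via merge
    card(P join A) = 400*150/(100) = 600
    cost = 3400 + 400*9 + 150*8 + 400 + 150 = 8750

8750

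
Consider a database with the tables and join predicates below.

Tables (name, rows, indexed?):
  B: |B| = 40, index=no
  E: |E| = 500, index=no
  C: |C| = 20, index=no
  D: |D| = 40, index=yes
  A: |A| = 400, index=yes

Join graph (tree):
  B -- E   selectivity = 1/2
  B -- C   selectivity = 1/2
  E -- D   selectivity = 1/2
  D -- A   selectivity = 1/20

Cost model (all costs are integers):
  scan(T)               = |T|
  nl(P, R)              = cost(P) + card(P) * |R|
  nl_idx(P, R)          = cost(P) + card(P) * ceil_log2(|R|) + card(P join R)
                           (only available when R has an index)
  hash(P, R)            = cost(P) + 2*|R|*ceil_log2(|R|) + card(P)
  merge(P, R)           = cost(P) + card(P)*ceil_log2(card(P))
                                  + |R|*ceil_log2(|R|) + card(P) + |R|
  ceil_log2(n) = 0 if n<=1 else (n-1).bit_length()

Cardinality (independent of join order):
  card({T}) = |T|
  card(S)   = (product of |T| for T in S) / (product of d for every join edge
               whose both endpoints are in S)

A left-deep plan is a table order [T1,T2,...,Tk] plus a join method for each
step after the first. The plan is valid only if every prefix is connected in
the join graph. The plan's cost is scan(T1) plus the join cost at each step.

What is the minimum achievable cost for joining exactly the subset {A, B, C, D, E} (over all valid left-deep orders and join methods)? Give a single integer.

2116960

Selinger DP over subsets of {A,B,C,D,E}:
  {B}: scan cost=40, card=40
  {E}: scan cost=500, card=500
  {C}: scan cost=20, card=20
  {D}: scan cost=40, card=40
  {A}: scan cost=400, card=400
  {BE}: card=10000; try (B,hash)→1480, (E,merge)→5320, (B,merge)→5780, (E,hash)→9080, (E,nl)→20040, (B,nl)→20500; best=1480 via (B,hash)
  {BC}: card=400; try (C,hash)→280, (B,merge)→420, (C,merge)→440, (B,hash)→520, (B,nl)→820, (C,nl)→840; best=280 via (C,hash)
  {DE}: card=10000; try (D,hash)→1480, (E,merge)→5320, (D,merge)→5780, (E,hash)→9080, (D,nl_idx)→13500, (E,nl)→20040 …(+1); best=1480 via (D,hash)
  {AD}: card=800; try (A,nl_idx)→1200, (D,hash)→1280, (D,nl_idx)→3600, (A,merge)→4320, (D,merge)→4680, (A,hash)→7280 …(+2); best=1200 via (A,nl_idx)
  {BCE}: card=100000; try (E,merge)→9280, (E,hash)→9680, (C,hash)→11680, (C,merge)→151600, (E,nl)→200280, (C,nl)→201480; best=9280 via (E,merge)
  {BDE}: card=200000; try (D,hash)→11960, (B,hash)→11960, (D,merge)→151760, (B,merge)→151760, (D,nl_idx)→261480, (D,nl)→401480 …(+1); best=11960 via (D,hash)
  {ADE}: card=200000; try (E,hash)→11000, (E,merge)→15000, (A,hash)→18680, (A,merge)→155480, (A,nl_idx)→291480, (E,nl)→401200 …(+1); best=11000 via (E,hash)
  {BCDE}: card=2000000; try (D,hash)→109760, (C,hash)→212160, (D,merge)→1809560, (D,nl_idx)→2609280, (C,merge)→3812080, (D,nl)→4009280 …(+1); best=109760 via (D,hash)
  {ABDE}: card=4000000; try (B,hash)→211480, (A,hash)→219160, (B,merge)→3811280, (A,merge)→3815960, (A,nl_idx)→5811960, (B,nl)→8011000 …(+1); best=211480 via (B,hash)
  {ABCDE}: card=40000000; try (A,hash)→2116960, (C,hash)→4211680, (A,merge)→44113760, (A,nl_idx)→58109760, (C,nl)→80211480, (C,merge)→92211600 …(+1); best=2116960 via (A,hash)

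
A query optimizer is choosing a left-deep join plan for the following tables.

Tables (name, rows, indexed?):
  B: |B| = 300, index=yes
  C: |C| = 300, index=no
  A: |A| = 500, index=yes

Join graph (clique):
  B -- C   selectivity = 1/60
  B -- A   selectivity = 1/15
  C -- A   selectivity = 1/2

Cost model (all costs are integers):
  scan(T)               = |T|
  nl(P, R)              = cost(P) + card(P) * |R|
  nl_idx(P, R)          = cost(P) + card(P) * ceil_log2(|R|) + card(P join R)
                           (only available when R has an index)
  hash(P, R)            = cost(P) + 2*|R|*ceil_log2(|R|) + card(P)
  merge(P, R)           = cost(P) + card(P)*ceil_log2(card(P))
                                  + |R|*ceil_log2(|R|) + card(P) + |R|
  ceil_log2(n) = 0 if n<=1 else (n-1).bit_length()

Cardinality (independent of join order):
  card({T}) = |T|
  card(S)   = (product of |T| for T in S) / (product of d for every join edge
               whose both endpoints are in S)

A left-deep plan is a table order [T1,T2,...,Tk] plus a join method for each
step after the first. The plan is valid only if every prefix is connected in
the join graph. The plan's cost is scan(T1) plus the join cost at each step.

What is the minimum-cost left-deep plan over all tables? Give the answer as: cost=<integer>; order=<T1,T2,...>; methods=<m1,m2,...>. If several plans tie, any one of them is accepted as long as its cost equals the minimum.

Selinger DP (subsets sized 1..n):
  {B}: scan cost=300, card=300
  {C}: scan cost=300, card=300
  {A}: scan cost=500, card=500
  {BC}: card=1500; try (B,nl_idx)→4500, (C,hash)→6000, (B,hash)→6000, (C,merge)→6300, (B,merge)→6300, (C,nl)→90300 …(+1); best=4500 via (B,nl_idx)
  {AB}: card=10000; try (B,hash)→6400, (A,merge)→8300, (B,merge)→8500, (A,hash)→9600, (A,nl_idx)→13000, (B,nl_idx)→15000 …(+2); best=6400 via (B,hash)
  {AC}: card=75000; try (C,hash)→6400, (A,merge)→8300, (C,merge)→8500, (A,hash)→9600, (A,nl_idx)→78000, (A,nl)→150300 …(+1); best=6400 via (C,hash)
  {ABC}: card=25000; try (A,hash)→15000, (C,hash)→21800, (A,merge)→27500, (A,nl_idx)→43000, (B,hash)→86800, (C,merge)→159400 …(+5); best=15000 via (A,hash)

cost=15000; order=C,B,A; methods=nl_idx,hash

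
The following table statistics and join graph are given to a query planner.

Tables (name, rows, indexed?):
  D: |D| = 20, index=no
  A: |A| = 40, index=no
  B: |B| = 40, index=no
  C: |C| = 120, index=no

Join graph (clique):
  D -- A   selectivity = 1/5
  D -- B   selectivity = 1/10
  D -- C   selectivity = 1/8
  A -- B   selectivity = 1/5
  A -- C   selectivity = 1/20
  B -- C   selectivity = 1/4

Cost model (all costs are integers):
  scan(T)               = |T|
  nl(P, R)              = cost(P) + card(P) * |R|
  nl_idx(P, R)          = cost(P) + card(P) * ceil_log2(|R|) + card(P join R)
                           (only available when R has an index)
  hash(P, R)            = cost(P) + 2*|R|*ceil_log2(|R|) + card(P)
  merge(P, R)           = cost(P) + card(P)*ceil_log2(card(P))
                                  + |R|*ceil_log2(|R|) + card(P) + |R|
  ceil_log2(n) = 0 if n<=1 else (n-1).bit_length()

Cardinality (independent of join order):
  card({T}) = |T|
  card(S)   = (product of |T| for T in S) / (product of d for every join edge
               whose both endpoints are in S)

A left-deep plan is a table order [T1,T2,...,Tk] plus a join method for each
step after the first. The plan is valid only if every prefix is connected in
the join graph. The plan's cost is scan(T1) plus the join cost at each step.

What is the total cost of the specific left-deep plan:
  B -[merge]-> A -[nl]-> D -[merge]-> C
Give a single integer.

step 1: scan B: cost=40, card=40
step 2: join A via merge
    card(P join A) = 40*40/(5) = 320
    cost = 40 + 40*6 + 40*6 + 40 + 40 = 600
step 3: join D via nl
    card(P join D) = 320*20/(5*10) = 128
    cost = 600 + 320*20 = 7000
step 4: join C via merge
    card(P join C) = 128*120/(8*20*4) = 24
    cost = 7000 + 128*7 + 120*7 + 128 + 120 = 8984

8984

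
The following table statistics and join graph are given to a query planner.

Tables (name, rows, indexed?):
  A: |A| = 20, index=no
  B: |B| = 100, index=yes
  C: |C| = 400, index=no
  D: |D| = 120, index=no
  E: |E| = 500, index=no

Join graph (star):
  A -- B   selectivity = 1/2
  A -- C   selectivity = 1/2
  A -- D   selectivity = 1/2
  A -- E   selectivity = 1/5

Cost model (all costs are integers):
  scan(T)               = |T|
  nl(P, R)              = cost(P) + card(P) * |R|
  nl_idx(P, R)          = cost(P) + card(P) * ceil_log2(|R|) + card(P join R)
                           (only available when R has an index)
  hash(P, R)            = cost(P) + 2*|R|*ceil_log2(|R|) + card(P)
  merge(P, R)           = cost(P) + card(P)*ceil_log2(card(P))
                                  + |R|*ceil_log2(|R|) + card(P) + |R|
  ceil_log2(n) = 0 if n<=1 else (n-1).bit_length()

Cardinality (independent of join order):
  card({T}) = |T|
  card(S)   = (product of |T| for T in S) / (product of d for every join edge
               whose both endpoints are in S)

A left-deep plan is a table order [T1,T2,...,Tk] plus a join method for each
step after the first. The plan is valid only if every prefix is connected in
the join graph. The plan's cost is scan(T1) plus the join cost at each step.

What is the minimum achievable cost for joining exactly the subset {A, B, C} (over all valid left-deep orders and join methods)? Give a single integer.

Selinger DP over subsets of {A,B,C}:
  {A}: scan cost=20, card=20
  {B}: scan cost=100, card=100
  {C}: scan cost=400, card=400
  {AB}: card=1000; try (A,hash)→400, (B,merge)→940, (A,merge)→1020, (B,nl_idx)→1160, (B,hash)→1440, (B,nl)→2020 …(+1); best=400 via (A,hash)
  {AC}: card=4000; try (A,hash)→1000, (C,merge)→4140, (A,merge)→4520, (C,hash)→7240, (C,nl)→8020, (A,nl)→8400; best=1000 via (A,hash)
  {ABC}: card=200000; try (B,hash)→6400, (C,hash)→8600, (C,merge)→15400, (B,merge)→53800, (B,nl_idx)→229000, (C,nl)→400400 …(+1); best=6400 via (B,hash)

6400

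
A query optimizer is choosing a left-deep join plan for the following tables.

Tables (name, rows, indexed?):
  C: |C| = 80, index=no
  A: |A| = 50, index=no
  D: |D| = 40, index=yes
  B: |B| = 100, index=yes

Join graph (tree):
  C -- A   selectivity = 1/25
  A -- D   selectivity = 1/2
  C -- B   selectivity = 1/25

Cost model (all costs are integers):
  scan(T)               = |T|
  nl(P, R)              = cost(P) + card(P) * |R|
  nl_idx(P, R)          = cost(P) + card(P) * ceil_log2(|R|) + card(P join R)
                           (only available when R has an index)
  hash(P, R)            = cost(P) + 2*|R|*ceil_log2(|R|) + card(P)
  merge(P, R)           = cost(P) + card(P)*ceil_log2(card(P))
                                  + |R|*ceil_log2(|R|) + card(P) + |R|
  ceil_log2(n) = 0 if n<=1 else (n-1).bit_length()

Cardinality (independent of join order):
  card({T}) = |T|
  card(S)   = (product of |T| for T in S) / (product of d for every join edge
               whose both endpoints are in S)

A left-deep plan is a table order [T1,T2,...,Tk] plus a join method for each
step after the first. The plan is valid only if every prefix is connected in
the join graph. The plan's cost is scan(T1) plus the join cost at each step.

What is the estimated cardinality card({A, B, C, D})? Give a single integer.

12800

Tables in S: A(50), B(100), C(80), D(40)
Edges inside S: C-A(d=25), A-D(d=2), C-B(d=25)
numerator = 50 * 100 * 80 * 40 = 16000000
denominator = 25 * 2 * 25 = 1250
card(S) = 16000000 / 1250 = 12800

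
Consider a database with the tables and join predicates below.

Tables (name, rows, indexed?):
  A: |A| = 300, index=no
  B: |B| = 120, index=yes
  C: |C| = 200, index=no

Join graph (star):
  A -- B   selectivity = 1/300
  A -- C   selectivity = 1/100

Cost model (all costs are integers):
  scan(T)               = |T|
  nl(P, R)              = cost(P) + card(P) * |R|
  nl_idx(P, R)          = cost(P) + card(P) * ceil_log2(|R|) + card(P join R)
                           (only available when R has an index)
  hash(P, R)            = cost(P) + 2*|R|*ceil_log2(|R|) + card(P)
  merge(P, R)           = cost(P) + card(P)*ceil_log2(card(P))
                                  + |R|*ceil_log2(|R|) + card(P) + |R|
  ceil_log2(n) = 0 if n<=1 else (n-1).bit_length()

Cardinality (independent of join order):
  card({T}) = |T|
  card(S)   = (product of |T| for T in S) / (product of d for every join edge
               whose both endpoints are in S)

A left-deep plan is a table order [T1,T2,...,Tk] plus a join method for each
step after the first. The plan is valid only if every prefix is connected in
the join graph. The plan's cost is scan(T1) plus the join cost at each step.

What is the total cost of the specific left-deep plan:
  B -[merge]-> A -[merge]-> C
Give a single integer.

6840

step 1: scan B: cost=120, card=120
step 2: join A via merge
    card(P join A) = 120*300/(300) = 120
    cost = 120 + 120*7 + 300*9 + 120 + 300 = 4080
step 3: join C via merge
    card(P join C) = 120*200/(100) = 240
    cost = 4080 + 120*7 + 200*8 + 120 + 200 = 6840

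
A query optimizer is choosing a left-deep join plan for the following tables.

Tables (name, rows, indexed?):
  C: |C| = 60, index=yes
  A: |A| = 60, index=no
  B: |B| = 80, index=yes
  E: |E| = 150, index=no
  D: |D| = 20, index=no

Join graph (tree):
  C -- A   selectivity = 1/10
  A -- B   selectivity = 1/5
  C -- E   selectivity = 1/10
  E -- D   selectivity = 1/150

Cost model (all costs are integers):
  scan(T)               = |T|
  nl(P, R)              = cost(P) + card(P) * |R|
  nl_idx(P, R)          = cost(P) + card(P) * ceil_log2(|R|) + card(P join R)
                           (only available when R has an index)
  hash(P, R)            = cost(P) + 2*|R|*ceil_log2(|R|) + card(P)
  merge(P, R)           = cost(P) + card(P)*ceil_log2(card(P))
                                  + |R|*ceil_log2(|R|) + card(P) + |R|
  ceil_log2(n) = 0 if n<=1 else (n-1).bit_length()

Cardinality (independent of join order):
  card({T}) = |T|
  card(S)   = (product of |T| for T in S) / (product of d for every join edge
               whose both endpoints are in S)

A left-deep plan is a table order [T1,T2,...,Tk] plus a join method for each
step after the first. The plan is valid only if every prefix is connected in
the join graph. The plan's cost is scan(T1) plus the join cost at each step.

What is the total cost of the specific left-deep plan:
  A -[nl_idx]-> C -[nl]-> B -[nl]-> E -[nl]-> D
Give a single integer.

step 1: scan A: cost=60, card=60
step 2: join C via nl_idx
    card(P join C) = 60*60/(10) = 360
    cost = 60 + 60*6 + 360 = 780
step 3: join B via nl
    card(P join B) = 360*80/(5) = 5760
    cost = 780 + 360*80 = 29580
step 4: join E via nl
    card(P join E) = 5760*150/(10) = 86400
    cost = 29580 + 5760*150 = 893580
step 5: join D via nl
    card(P join D) = 86400*20/(150) = 11520
    cost = 893580 + 86400*20 = 2621580

2621580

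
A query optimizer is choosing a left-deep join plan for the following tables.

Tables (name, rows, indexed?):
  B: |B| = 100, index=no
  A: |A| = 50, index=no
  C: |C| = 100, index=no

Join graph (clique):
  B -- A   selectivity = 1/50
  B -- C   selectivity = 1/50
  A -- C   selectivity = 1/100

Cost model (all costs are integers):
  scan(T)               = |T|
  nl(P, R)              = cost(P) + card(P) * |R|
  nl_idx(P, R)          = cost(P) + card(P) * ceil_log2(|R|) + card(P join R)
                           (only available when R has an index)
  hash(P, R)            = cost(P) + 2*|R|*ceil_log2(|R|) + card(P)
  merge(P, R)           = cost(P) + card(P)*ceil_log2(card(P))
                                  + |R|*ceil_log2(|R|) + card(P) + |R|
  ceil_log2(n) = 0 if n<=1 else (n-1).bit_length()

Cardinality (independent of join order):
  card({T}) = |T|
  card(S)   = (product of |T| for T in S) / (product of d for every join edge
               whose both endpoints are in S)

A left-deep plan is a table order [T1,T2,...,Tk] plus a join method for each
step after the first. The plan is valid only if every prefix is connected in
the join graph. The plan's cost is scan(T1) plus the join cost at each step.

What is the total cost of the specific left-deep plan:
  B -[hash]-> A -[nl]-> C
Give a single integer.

10800

step 1: scan B: cost=100, card=100
step 2: join A via hash
    card(P join A) = 100*50/(50) = 100
    cost = 100 + 2*50*6 + 100 = 800
step 3: join C via nl
    card(P join C) = 100*100/(50*100) = 2
    cost = 800 + 100*100 = 10800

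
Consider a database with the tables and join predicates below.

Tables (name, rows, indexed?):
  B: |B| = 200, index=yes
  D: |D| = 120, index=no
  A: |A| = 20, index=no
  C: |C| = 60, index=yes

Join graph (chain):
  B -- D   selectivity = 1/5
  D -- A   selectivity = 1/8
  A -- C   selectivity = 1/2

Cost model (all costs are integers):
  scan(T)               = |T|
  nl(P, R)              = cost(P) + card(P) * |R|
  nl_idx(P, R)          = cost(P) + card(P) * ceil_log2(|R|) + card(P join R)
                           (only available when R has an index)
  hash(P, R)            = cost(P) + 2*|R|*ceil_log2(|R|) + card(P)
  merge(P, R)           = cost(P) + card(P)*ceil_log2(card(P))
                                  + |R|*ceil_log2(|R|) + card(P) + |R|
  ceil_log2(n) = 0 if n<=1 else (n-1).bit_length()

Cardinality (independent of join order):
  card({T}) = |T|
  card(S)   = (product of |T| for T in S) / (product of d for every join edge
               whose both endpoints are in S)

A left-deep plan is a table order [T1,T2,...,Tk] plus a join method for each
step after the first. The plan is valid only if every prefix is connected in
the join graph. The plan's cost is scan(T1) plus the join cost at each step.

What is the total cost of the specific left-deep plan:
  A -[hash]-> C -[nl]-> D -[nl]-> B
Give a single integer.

step 1: scan A: cost=20, card=20
step 2: join C via hash
    card(P join C) = 20*60/(2) = 600
    cost = 20 + 2*60*6 + 20 = 760
step 3: join D via nl
    card(P join D) = 600*120/(8) = 9000
    cost = 760 + 600*120 = 72760
step 4: join B via nl
    card(P join B) = 9000*200/(5) = 360000
    cost = 72760 + 9000*200 = 1872760

1872760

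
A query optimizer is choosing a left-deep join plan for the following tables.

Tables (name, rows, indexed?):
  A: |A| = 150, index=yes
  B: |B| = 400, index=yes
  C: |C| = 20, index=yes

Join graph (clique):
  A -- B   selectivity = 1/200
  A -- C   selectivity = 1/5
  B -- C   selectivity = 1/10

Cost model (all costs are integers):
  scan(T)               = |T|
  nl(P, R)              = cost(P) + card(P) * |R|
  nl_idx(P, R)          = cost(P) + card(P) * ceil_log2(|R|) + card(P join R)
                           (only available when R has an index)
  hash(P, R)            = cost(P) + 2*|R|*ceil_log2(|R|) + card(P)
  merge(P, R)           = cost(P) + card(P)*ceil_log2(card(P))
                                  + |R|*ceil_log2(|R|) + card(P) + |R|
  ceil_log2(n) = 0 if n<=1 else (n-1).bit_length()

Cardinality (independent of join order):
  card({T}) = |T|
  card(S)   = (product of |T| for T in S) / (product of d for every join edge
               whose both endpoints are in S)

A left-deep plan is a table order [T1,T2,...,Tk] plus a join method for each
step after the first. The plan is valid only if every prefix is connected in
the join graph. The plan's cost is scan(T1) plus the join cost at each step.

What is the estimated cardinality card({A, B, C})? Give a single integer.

Tables in S: A(150), B(400), C(20)
Edges inside S: A-B(d=200), A-C(d=5), B-C(d=10)
numerator = 150 * 400 * 20 = 1200000
denominator = 200 * 5 * 10 = 10000
card(S) = 1200000 / 10000 = 120

120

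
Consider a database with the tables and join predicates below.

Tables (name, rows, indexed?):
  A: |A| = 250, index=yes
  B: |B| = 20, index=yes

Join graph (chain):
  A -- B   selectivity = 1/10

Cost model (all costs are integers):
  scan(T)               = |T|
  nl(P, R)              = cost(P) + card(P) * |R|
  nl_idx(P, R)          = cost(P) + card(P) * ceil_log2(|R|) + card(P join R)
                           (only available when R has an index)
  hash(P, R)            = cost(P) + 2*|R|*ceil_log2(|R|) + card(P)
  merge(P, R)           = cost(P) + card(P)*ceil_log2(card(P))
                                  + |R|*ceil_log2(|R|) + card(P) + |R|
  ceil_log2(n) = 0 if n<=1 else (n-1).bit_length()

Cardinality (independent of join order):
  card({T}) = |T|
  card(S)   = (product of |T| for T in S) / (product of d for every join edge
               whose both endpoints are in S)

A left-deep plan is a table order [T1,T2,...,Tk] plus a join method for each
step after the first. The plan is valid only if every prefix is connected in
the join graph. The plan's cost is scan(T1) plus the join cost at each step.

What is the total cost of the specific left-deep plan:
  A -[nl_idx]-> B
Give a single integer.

step 1: scan A: cost=250, card=250
step 2: join B via nl_idx
    card(P join B) = 250*20/(10) = 500
    cost = 250 + 250*5 + 500 = 2000

2000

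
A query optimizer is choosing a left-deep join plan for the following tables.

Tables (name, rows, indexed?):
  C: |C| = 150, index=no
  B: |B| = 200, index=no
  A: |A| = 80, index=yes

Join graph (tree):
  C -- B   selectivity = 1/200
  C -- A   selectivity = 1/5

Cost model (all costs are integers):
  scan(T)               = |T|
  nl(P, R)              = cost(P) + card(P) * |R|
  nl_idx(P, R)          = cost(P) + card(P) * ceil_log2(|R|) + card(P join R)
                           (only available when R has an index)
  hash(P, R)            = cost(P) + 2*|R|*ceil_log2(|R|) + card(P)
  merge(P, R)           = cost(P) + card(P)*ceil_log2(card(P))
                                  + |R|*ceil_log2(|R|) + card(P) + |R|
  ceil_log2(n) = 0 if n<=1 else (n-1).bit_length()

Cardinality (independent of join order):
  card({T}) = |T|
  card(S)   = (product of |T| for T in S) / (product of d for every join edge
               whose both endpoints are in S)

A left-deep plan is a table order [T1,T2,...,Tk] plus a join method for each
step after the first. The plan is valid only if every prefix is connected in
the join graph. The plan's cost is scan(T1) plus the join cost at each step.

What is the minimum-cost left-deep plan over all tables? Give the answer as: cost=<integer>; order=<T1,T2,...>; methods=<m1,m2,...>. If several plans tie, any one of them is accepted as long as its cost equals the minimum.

cost=4070; order=B,C,A; methods=hash,hash

Selinger DP (subsets sized 1..n):
  {C}: scan cost=150, card=150
  {B}: scan cost=200, card=200
  {A}: scan cost=80, card=80
  {BC}: card=150; try (C,hash)→2800, (B,merge)→3300, (C,merge)→3350, (B,hash)→3500, (B,nl)→30150, (C,nl)→30200; best=2800 via (C,hash)
  {AC}: card=2400; try (A,hash)→1420, (C,merge)→2070, (A,merge)→2140, (C,hash)→2560, (A,nl_idx)→3600, (C,nl)→12080 …(+1); best=1420 via (A,hash)
  {ABC}: card=2400; try (A,hash)→4070, (A,merge)→4790, (A,nl_idx)→6250, (B,hash)→7020, (A,nl)→14800, (B,merge)→34420 …(+1); best=4070 via (A,hash)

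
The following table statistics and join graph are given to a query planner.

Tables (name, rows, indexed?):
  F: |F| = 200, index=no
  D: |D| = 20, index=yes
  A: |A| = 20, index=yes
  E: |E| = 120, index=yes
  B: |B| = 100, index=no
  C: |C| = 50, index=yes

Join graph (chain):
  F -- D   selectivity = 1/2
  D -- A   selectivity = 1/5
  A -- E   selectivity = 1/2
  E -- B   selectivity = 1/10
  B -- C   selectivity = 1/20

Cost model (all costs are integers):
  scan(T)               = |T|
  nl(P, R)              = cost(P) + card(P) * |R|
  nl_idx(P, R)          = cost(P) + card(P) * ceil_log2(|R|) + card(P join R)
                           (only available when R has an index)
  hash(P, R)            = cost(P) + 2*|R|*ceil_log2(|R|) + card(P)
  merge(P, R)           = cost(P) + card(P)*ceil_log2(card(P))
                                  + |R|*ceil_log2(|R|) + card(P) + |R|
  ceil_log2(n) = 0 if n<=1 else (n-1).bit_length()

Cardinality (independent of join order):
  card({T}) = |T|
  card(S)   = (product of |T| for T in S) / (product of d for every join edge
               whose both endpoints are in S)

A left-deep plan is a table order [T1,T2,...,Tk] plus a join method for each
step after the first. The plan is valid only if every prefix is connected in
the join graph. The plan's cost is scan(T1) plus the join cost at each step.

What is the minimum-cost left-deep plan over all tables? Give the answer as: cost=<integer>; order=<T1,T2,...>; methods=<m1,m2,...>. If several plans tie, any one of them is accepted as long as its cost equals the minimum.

Selinger DP (subsets sized 1..n):
  {F}: scan cost=200, card=200
  {D}: scan cost=20, card=20
  {A}: scan cost=20, card=20
  {E}: scan cost=120, card=120
  {B}: scan cost=100, card=100
  {C}: scan cost=50, card=50
  {DF}: card=2000; try (D,hash)→600, (F,merge)→1940, (D,merge)→2120, (D,nl_idx)→3200, (F,hash)→3240, (F,nl)→4020 …(+1); best=600 via (D,hash)
  {AD}: card=80; try (D,nl_idx)→200, (A,nl_idx)→200, (D,hash)→240, (A,hash)→240, (D,merge)→260, (A,merge)→260 …(+2); best=200 via (D,nl_idx)
  {AE}: card=1200; try (A,hash)→440, (E,merge)→1100, (A,merge)→1200, (E,nl_idx)→1360, (E,hash)→1720, (A,nl_idx)→1920 …(+2); best=440 via (A,hash)
  {BE}: card=1200; try (B,hash)→1640, (E,merge)→1860, (E,hash)→1880, (B,merge)→1880, (E,nl_idx)→2000, (E,nl)→12100 …(+1); best=1640 via (B,hash)
  {BC}: card=250; try (C,hash)→800, (C,nl_idx)→950, (B,merge)→1200, (C,merge)→1250, (B,hash)→1500, (B,nl)→5050 …(+1); best=800 via (C,hash)
  {ADF}: card=8000; try (F,merge)→2640, (A,hash)→2800, (F,hash)→3480, (F,nl)→16200, (A,nl_idx)→18600, (A,merge)→24720 …(+1); best=2640 via (F,merge)
  {ADE}: card=4800; try (E,merge)→1800, (D,hash)→1840, (E,hash)→1960, (E,nl_idx)→5560, (E,nl)→9800, (D,nl_idx)→11240 …(+2); best=1800 via (E,merge)
  {ABE}: card=12000; try (B,hash)→3040, (A,hash)→3040, (B,merge)→15640, (A,merge)→16160, (A,nl_idx)→19640, (A,nl)→25640 …(+1); best=3040 via (B,hash)
  {BCE}: card=3000; try (E,hash)→2730, (C,hash)→3440, (E,merge)→4010, (E,nl_idx)→5550, (C,nl_idx)→11840, (C,merge)→16390 …(+2); best=2730 via (E,hash)
  {ADEF}: card=480000; try (F,hash)→9800, (E,hash)→12320, (F,merge)→70800, (E,merge)→115600, (E,nl_idx)→538640, (F,nl)→961800 …(+1); best=9800 via (F,hash)
  {ABDE}: card=48000; try (B,hash)→8000, (D,hash)→15240, (B,merge)→69800, (D,nl_idx)→111040, (D,merge)→183160, (D,nl)→243040 …(+1); best=8000 via (B,hash)
  {ABCE}: card=30000; try (A,hash)→5930, (C,hash)→15640, (A,merge)→41850, (A,nl_idx)→47730, (A,nl)→62730, (C,nl_idx)→105040 …(+2); best=5930 via (A,hash)
  {ABDEF}: card=4800000; try (F,hash)→59200, (B,hash)→491200, (F,merge)→825800, (F,nl)→9608000, (B,merge)→9610600, (B,nl)→48009800; best=59200 via (F,hash)
  {ABCDE}: card=120000; try (D,hash)→36130, (C,hash)→56600, (D,nl_idx)→275930, (C,nl_idx)→416000, (D,merge)→486050, (D,nl)→605930 …(+2); best=36130 via (D,hash)
  {ABCDEF}: card=12000000; try (F,hash)→159330, (F,merge)→2197930, (C,hash)→4859800, (F,nl)→24036130, (C,nl_idx)→40859200, (C,merge)→115259550 …(+1); best=159330 via (F,hash)

cost=159330; order=B,C,E,A,D,F; methods=hash,hash,hash,hash,hash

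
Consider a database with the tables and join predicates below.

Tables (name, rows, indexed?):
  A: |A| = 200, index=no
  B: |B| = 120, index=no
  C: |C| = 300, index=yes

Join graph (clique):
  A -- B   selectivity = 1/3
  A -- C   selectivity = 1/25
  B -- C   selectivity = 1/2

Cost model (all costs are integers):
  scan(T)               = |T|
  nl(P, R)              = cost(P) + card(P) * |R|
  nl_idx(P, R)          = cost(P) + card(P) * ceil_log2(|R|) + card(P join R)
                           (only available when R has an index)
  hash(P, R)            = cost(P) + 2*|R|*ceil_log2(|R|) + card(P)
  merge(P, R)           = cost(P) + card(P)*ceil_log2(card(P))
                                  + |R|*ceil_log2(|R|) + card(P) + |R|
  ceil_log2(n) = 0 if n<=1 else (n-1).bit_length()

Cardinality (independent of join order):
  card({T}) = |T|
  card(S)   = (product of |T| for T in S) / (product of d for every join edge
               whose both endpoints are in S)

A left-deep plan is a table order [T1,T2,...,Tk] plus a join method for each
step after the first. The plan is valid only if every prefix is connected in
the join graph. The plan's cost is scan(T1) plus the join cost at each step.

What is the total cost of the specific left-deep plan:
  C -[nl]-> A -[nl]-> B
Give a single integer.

step 1: scan C: cost=300, card=300
step 2: join A via nl
    card(P join A) = 300*200/(25) = 2400
    cost = 300 + 300*200 = 60300
step 3: join B via nl
    card(P join B) = 2400*120/(3*2) = 48000
    cost = 60300 + 2400*120 = 348300

348300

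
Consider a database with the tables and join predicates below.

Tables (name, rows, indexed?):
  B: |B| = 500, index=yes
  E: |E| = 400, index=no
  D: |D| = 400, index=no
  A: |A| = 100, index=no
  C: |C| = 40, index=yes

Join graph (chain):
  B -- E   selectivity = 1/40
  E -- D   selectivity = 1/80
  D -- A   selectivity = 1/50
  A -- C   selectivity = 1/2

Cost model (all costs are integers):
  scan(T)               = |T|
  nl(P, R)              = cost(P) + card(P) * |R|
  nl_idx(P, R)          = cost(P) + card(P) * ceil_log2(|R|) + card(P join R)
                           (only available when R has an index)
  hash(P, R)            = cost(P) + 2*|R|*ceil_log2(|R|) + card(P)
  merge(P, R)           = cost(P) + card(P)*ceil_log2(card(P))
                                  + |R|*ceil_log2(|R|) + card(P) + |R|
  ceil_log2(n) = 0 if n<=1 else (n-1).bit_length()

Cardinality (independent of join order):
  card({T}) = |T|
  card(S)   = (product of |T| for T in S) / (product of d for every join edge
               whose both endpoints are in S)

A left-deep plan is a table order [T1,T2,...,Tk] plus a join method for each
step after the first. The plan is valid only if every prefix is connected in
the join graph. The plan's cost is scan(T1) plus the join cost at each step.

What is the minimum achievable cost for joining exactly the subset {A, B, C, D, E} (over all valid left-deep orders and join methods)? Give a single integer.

73680

Selinger DP over subsets of {A,B,C,D,E}:
  {B}: scan cost=500, card=500
  {E}: scan cost=400, card=400
  {D}: scan cost=400, card=400
  {A}: scan cost=100, card=100
  {C}: scan cost=40, card=40
  {BE}: card=5000; try (E,hash)→8200, (B,nl_idx)→9000, (B,merge)→9400, (E,merge)→9500, (B,hash)→9800, (B,nl)→200400 …(+1); best=8200 via (E,hash)
  {DE}: card=2000; try (E,hash)→8000, (D,hash)→8000, (E,merge)→8400, (D,merge)→8400, (E,nl)→160400, (D,nl)→160400; best=8000 via (E,hash)
  {AD}: card=800; try (A,hash)→2200, (D,merge)→4900, (A,merge)→5200, (D,hash)→7400, (D,nl)→40100, (A,nl)→40400; best=2200 via (A,hash)
  {AC}: card=2000; try (C,hash)→680, (A,merge)→1120, (C,merge)→1180, (A,hash)→1480, (C,nl_idx)→2700, (A,nl)→4040 …(+1); best=680 via (C,hash)
  {BDE}: card=25000; try (B,hash)→19000, (D,hash)→20400, (B,merge)→37000, (B,nl_idx)→51000, (D,merge)→82200, (B,nl)→1008000 …(+1); best=19000 via (B,hash)
  {ADE}: card=4000; try (E,hash)→10200, (A,hash)→11400, (E,merge)→15000, (A,merge)→32800, (A,nl)→208000, (E,nl)→322200; best=10200 via (E,hash)
  {ACD}: card=16000; try (C,hash)→3480, (D,hash)→9880, (C,merge)→11280, (C,nl_idx)→23000, (D,merge)→28680, (C,nl)→34200 …(+1); best=3480 via (C,hash)
  {ABDE}: card=50000; try (B,hash)→23200, (A,hash)→45400, (B,merge)→67200, (B,nl_idx)→96200, (A,merge)→419800, (B,nl)→2010200 …(+1); best=23200 via (B,hash)
  {ACDE}: card=80000; try (C,hash)→14680, (E,hash)→26680, (C,merge)→62480, (C,nl_idx)→114200, (C,nl)→170200, (E,merge)→247480 …(+1); best=14680 via (C,hash)
  {ABCDE}: card=1000000; try (C,hash)→73680, (B,hash)→103680, (C,merge)→873480, (C,nl_idx)→1323200, (B,merge)→1459680, (B,nl_idx)→1734680 …(+2); best=73680 via (C,hash)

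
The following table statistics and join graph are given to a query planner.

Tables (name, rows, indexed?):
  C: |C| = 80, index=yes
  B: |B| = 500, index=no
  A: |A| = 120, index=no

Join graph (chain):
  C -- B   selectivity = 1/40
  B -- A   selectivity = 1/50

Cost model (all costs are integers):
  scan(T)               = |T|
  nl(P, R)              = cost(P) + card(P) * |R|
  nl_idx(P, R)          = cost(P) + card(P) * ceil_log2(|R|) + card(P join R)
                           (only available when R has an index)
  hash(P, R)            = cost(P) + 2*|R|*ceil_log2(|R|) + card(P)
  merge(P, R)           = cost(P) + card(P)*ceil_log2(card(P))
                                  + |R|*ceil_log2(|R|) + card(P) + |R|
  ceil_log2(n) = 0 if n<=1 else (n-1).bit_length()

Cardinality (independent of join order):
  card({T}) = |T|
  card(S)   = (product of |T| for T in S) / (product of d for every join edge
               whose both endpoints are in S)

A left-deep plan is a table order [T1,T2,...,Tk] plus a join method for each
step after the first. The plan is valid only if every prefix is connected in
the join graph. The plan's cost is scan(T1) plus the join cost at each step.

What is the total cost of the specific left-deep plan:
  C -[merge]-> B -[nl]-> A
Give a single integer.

step 1: scan C: cost=80, card=80
step 2: join B via merge
    card(P join B) = 80*500/(40) = 1000
    cost = 80 + 80*7 + 500*9 + 80 + 500 = 5720
step 3: join A via nl
    card(P join A) = 1000*120/(50) = 2400
    cost = 5720 + 1000*120 = 125720

125720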